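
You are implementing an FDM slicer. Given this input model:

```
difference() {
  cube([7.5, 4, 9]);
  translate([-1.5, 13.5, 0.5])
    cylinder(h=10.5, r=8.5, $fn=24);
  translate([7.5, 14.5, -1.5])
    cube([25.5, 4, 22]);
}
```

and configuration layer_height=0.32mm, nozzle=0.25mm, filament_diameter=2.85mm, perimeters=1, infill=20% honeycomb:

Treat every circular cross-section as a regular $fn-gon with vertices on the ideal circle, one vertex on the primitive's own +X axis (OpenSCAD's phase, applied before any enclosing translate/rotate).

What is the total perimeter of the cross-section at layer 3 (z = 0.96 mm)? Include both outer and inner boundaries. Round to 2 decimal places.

At z = 0.96 mm: the cube is present — its section is the full 7.5×4 rectangle (perimeter 23.00 mm); the r=8.5 cylinder at (-1.5, 13.5) contributes a regular 24-gon of circumradius 8.5 (perimeter = 2·24·8.500·sin(180°/24) = 53.25 mm); the cube at (7.5, 14.5) (footprint 25.5×4) is included at this height (perimeter 59.00 mm); Subtracting the remaining from the first: starting from the 7.5×4 cube, the r=8.5 cylinder at (-1.5, 13.5) misses the remaining region (no effect); the 25.5×4 cube at (7.5, 14.5) misses the remaining region (no effect) — boundary = 23.00 mm. Overall, the cross-section is a single solid region. Total boundary length (outer) = 23.00 mm.

23.00 mm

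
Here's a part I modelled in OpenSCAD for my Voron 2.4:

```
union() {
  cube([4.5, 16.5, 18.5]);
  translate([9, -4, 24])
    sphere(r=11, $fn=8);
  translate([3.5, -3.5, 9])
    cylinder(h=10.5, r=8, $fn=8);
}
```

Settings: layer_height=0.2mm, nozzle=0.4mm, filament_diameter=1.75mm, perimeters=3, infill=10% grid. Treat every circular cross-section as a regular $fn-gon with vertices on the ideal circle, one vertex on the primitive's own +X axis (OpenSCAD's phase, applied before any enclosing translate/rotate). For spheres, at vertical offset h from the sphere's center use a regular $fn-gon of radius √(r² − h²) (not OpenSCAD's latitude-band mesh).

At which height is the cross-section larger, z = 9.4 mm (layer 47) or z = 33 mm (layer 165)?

Layer 47 (z = 9.4): the 4.5×16.5 cube contributes its full rectangle (area 74.25 mm²); the sphere at (9, -4) is absent (|z−center|=14.600 > r=11); the cylinder at (3.5, -3.5): section is a regular 8-gon, circumradius r=8 (area = (8/2)·8.000²·sin(360°/8) = 181.02 mm²); Combining (union): the regions partially overlap — summed areas 255.27 mm² minus the doubly-counted overlap 17.51 mm² gives 237.76 mm² — area = 237.76 mm². So its area = 237.76 mm². Layer 165 (z = 33): the cube is absent (z outside [0, 18.5]); the sphere at (9, -4): section is a regular 8-gon, circumradius = √(r²−h²) = √(11²−9²) = 6.325 (area = (8/2)·6.325²·sin(360°/8) = 113.14 mm²); the cylinder at (3.5, -3.5) is not intersected at this z (z outside [9, 19.5]); Combining (union): only the r=11 sphere at (9, -4) is present, so the union is just that shape — area = 113.14 mm². So its area = 113.14 mm². Layer 47 is larger (237.76 vs 113.14 mm²).

layer 47 (z = 9.4 mm)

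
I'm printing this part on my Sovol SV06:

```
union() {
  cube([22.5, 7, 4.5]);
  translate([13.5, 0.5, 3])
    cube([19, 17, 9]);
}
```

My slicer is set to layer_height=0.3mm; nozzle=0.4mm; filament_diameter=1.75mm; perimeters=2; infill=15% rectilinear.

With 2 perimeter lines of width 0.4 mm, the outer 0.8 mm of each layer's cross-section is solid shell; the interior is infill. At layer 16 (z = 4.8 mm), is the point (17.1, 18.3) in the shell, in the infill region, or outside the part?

At z = 4.8 mm: the cube is not intersected at this z (z outside [0, 4.5]); the 19×17 cube at (13.5, 0.5) contributes its full rectangle; Taking the union: only the 19×17 cube at (13.5, 0.5) is present, so the union is just that shape — 1 connected region. Overall, the cross-section is a single solid region. The nearest boundary edge runs (32.50, 17.50)→(13.50, 17.50); distance from the point to it = 0.80 mm. The point is not inside any of the regions above, so it lies outside the cross-section (0.80 mm from the nearest boundary).

outside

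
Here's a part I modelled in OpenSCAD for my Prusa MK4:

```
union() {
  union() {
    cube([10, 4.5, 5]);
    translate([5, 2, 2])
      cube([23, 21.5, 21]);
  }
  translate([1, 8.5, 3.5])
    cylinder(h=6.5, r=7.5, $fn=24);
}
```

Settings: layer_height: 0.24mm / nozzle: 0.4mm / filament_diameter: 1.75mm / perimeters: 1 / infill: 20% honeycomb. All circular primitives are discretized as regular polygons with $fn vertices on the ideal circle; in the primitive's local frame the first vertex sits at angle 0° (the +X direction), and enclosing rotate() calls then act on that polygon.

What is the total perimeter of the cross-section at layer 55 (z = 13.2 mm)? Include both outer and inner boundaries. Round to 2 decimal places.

At z = 13.2 mm: the cube is absent (z outside [0, 5]); the 23×21.5 cube at (5, 2) contributes its full rectangle (perimeter 89.00 mm); Taking the union: only the 23×21.5 cube at (5, 2) is present, so the union is just that shape — boundary = 89.00 mm; the cylinder at (1, 8.5) is absent (z outside [3.5, 10]); Combining (union): only that combined region is present, so the union is just that shape — boundary = 89.00 mm. Overall, the cross-section is a single solid region. Total boundary length (outer) = 89.00 mm.

89.00 mm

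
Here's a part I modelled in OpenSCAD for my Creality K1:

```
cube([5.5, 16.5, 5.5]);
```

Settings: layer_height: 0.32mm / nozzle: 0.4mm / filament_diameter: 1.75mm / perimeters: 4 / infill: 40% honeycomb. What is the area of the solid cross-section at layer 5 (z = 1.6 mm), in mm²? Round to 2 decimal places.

90.75 mm²

At z = 1.6 mm: the 5.5×16.5 cube contributes its full rectangle (area 90.75 mm²). Overall, the cross-section is a single solid region. Net area = 90.75 mm².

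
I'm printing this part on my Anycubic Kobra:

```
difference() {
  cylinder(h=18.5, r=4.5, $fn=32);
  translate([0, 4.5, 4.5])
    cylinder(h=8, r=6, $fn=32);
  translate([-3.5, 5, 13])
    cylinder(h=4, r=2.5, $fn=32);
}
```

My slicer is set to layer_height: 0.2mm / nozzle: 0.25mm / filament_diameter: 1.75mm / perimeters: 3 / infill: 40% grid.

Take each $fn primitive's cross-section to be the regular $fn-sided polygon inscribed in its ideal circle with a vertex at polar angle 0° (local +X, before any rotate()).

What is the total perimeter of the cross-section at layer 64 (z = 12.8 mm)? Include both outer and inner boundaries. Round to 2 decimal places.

28.23 mm

At z = 12.8 mm: the r=4.5 cylinder contributes a regular 32-gon of circumradius 4.5 (perimeter = 2·32·4.500·sin(180°/32) = 28.23 mm); the cylinder at (0, 4.5) does not reach this height (z outside [4.5, 12.5]); the cylinder at (-3.5, 5) is absent (z outside [13, 17]); Subtracting the remaining from the first: none of the subtracted shapes is present at this height, so the r=4.5 cylinder is unchanged — boundary = 28.23 mm. Overall, the cross-section is a single solid region. Total boundary length (outer) = 28.23 mm.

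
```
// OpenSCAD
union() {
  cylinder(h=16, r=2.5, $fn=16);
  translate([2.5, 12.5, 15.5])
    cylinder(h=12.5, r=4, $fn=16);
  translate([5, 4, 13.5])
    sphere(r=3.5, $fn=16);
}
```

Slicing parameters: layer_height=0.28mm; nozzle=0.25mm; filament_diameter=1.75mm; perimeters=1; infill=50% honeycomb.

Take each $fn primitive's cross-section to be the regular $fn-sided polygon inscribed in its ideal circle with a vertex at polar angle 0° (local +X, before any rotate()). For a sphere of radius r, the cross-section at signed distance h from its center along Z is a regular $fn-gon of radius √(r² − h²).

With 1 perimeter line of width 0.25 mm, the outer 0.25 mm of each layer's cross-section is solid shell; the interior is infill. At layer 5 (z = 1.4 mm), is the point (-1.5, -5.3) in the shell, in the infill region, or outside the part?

outside

At z = 1.4 mm: the cylinder: section is a regular 16-gon, circumradius r=2.5; the cylinder at (2.5, 12.5) does not reach this height (z outside [15.5, 28]); the sphere at (5, 4) is not intersected at this z (|z−center|=12.100 > r=3.5); Combining (union): only the r=2.5 cylinder is present, so the union is just that shape — 1 connected region. Overall, the cross-section is a single solid region. The nearest boundary edge runs (-0.96, -2.31)→(-0.00, -2.50); distance from the point to it = 3.04 mm. The point is not inside any of the regions above, so it lies outside the cross-section (3.04 mm from the nearest boundary).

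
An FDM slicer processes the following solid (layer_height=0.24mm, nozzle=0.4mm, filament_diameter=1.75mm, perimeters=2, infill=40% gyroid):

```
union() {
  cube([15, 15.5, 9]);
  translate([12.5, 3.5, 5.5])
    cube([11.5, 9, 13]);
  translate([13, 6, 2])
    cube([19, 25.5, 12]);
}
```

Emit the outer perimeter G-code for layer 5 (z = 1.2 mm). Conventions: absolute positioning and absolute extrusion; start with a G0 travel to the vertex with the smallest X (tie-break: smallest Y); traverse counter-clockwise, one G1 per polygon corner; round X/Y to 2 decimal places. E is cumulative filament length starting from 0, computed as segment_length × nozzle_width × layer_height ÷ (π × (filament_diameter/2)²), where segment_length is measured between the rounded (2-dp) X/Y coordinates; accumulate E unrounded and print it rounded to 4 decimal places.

G0 X0.00 Y0.00 Z1.20
G1 X15.00 Y0.00 E0.5987
G1 X15.00 Y15.50 E1.2173
G1 X0.00 Y15.50 E1.8160
G1 X0.00 Y0.00 E2.4346

At z = 1.2 mm: the cube (footprint 15×15.5) is included at this height; the cube at (12.5, 3.5) is absent (z outside [5.5, 18.5]); the cube at (13, 6) does not reach this height (z outside [2, 14]); Merging all regions: only the 15×15.5 cube is present, so the union is just that shape — 1 connected region. The outline is a single polygon with 4 vertices. Extrusion per mm of travel: 0.4 × 0.24 / (π × 0.875²) = 0.039912. Accumulating E over each segment gives final E = 2.4346.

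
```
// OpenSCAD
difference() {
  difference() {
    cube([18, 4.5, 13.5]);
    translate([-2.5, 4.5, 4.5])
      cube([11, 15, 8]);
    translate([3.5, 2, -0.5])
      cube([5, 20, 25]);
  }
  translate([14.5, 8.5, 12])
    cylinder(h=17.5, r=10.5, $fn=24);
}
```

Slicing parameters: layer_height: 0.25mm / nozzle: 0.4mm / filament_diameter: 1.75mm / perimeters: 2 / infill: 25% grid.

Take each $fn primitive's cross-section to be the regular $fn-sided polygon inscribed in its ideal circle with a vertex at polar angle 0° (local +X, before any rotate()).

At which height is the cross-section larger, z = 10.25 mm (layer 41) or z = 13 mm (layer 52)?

layer 41 (z = 10.25 mm)

Layer 41 (z = 10.25): the 18×4.5 cube contributes its full rectangle (area 81.00 mm²); the 11×15 cube at (-2.5, 4.5) contributes its full rectangle (area 165.00 mm²); the 5×20 cube at (3.5, 2) contributes its full rectangle (area 100.00 mm²); Taking the first minus the rest: starting from the 18×4.5 cube (81.00 mm²), the 11×15 cube at (-2.5, 4.5) misses the remaining region (no effect); the 5×20 cube at (3.5, 2) partially overlaps it — only the 12.50 mm² overlap (of its 100.00 mm²) is removed, clipping the outline — area = 68.50 mm²; the cylinder at (14.5, 8.5) does not reach this height (z outside [12, 29.5]); Subtracting the remaining from the first: none of the subtracted shapes is present at this height, so the result so far is unchanged — area = 68.50 mm². So its area = 68.50 mm². Layer 52 (z = 13): the cube is present — its section is the full 18×4.5 rectangle (area 81.00 mm²); the cube at (-2.5, 4.5) is not intersected at this z (z outside [4.5, 12.5]); the cube at (3.5, 2) is present — its section is the full 5×20 rectangle (area 100.00 mm²); After the difference (first − rest): starting from the 18×4.5 cube (81.00 mm²), the 5×20 cube at (3.5, 2) partially overlaps it — only the 12.50 mm² overlap (of its 100.00 mm²) is removed, clipping the outline — area = 68.50 mm²; the r=10.5 cylinder at (14.5, 8.5) gives a regular 24-gon of circumradius 10.5 (constant along its height) (area = (24/2)·10.500²·sin(360°/24) = 342.42 mm²); After the difference (first − rest): starting from that combined region (68.50 mm²), the r=10.5 cylinder at (14.5, 8.5) partially overlaps it — only the 45.17 mm² overlap (of its 342.42 mm²) is removed, clipping the outline — area = 23.33 mm². So its area = 23.33 mm². Layer 41 is larger (68.50 vs 23.33 mm²).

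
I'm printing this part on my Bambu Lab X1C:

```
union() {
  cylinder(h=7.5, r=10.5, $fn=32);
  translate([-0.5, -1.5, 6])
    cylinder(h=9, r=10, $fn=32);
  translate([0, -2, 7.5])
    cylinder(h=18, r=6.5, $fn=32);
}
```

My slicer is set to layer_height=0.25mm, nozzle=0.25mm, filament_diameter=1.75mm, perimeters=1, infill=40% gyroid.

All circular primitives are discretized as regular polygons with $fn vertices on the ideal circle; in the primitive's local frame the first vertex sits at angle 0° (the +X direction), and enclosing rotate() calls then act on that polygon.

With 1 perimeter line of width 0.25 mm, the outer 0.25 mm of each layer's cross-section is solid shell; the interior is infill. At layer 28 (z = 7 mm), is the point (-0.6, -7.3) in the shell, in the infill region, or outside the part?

At z = 7 mm: the cylinder: section is a regular 32-gon, circumradius r=10.5; the r=10 cylinder at (-0.5, -1.5) contributes a regular 32-gon of circumradius 10; the cylinder at (0, -2) is not intersected at this z (z outside [7.5, 25.5]); Taking the union: the regions partially overlap (shared area 294.23 mm²), so overlapping operands fuse into one piece — 1 connected region. Overall, the cross-section is a single solid region. The nearest boundary edge runs (-0.50, -11.50)→(-2.45, -11.31); distance from the point to it = 4.17 mm. The point is inside the cross-section and 4.17 mm from the nearest boundary — more than the 0.25 mm shell width (1 × 0.25), so it's in the infill interior.

infill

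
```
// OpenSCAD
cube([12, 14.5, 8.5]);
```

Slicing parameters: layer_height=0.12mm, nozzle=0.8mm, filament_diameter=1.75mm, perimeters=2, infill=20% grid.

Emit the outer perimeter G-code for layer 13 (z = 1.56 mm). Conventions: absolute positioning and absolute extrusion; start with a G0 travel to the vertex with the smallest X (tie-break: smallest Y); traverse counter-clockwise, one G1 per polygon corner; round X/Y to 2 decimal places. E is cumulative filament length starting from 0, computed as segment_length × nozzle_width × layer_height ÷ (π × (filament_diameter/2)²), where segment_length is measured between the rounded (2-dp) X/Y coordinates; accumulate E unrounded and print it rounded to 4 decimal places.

G0 X0.00 Y0.00 Z1.56
G1 X12.00 Y0.00 E0.4789
G1 X12.00 Y14.50 E1.0577
G1 X0.00 Y14.50 E1.5366
G1 X0.00 Y0.00 E2.1153

At z = 1.56 mm: the cube (footprint 12×14.5) is included at this height. The outline is a single polygon with 4 vertices. Extrusion per mm of travel: 0.8 × 0.12 / (π × 0.875²) = 0.039912. Accumulating E over each segment gives final E = 2.1153.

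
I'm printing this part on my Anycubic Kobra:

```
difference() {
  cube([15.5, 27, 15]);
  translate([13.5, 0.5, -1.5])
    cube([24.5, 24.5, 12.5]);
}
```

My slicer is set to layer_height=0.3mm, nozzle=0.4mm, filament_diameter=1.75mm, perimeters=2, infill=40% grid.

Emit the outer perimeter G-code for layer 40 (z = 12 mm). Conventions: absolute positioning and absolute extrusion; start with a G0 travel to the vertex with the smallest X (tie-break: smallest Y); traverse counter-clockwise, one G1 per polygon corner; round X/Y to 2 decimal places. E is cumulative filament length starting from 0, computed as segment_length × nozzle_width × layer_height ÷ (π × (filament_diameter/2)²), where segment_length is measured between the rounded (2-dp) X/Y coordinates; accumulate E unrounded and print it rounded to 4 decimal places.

At z = 12 mm: the cube (footprint 15.5×27) is included at this height; the cube at (13.5, 0.5) is absent (z outside [-1.5, 11]); Subtracting the remaining from the first: none of the subtracted shapes is present at this height, so the 15.5×27 cube is unchanged — 1 connected region. The outline is a single polygon with 4 vertices. Extrusion per mm of travel: 0.4 × 0.3 / (π × 0.875²) = 0.049890. Accumulating E over each segment gives final E = 4.2407.

G0 X0.00 Y0.00 Z12.00
G1 X15.50 Y0.00 E0.7733
G1 X15.50 Y27.00 E2.1203
G1 X0.00 Y27.00 E2.8936
G1 X0.00 Y0.00 E4.2407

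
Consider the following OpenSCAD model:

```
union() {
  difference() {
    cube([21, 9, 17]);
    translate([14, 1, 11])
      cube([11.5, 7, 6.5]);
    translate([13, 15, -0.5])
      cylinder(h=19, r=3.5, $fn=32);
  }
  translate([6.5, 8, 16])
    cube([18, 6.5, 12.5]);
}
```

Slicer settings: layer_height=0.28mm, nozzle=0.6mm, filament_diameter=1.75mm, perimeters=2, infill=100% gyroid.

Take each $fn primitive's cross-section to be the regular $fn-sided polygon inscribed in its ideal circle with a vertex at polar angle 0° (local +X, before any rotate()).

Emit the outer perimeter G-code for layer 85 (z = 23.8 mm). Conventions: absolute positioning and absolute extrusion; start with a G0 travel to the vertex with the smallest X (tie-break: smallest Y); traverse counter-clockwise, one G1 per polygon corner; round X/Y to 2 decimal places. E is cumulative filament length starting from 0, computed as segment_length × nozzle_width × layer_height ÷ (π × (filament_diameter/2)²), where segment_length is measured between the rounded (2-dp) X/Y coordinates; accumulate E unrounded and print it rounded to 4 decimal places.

At z = 23.8 mm: the cube is absent (z outside [0, 17]); the cube at (14, 1) is not intersected at this z (z outside [11, 17.5]); the cylinder at (13, 15) does not reach this height (z outside [-0.5, 18.5]); After the difference (first − rest): the first operand is absent here, so nothing remains; the cube at (6.5, 8) (footprint 18×6.5) is included at this height; Combining (union): only the 18×6.5 cube at (6.5, 8) is present, so the union is just that shape — 1 connected region. The outline is a single polygon with 4 vertices. Extrusion per mm of travel: 0.6 × 0.28 / (π × 0.875²) = 0.069846. Accumulating E over each segment gives final E = 3.4225.

G0 X6.50 Y8.00 Z23.80
G1 X24.50 Y8.00 E1.2572
G1 X24.50 Y14.50 E1.7112
G1 X6.50 Y14.50 E2.9685
G1 X6.50 Y8.00 E3.4225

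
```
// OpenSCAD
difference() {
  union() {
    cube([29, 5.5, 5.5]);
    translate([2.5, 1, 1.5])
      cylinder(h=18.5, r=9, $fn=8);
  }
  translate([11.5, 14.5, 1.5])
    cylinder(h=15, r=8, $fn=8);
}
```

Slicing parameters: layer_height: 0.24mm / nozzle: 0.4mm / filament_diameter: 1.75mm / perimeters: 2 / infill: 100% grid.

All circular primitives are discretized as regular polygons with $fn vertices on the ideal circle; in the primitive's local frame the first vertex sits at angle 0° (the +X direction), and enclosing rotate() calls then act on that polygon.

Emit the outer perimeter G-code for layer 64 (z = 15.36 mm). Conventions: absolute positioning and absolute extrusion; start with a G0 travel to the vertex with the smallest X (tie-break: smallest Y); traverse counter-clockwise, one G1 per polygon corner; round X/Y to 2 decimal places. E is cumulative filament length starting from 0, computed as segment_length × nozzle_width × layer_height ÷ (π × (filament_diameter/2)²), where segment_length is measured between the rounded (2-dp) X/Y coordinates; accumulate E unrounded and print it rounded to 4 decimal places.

G0 X-6.50 Y1.00 Z15.36
G1 X-3.86 Y-5.36 E0.2748
G1 X2.50 Y-8.00 E0.5497
G1 X8.86 Y-5.36 E0.8245
G1 X11.50 Y1.00 E1.0994
G1 X8.86 Y7.36 E1.3742
G1 X2.50 Y10.00 E1.6490
G1 X-3.86 Y7.36 E1.9239
G1 X-6.50 Y1.00 E2.1987

At z = 15.36 mm: the cube does not reach this height (z outside [0, 5.5]); the cylinder at (2.5, 1): section is a regular 8-gon, circumradius r=9; Merging all regions: only the r=9 cylinder at (2.5, 1) is present, so the union is just that shape — 1 connected region; the r=8 cylinder at (11.5, 14.5) contributes a regular 8-gon of circumradius 8; After the difference (first − rest): starting from that combined region, the r=8 cylinder at (11.5, 14.5) misses the remaining region (no effect) — 1 connected region. The outline is a single polygon with 8 vertices. Extrusion per mm of travel: 0.4 × 0.24 / (π × 0.875²) = 0.039912. Accumulating E over each segment gives final E = 2.1987.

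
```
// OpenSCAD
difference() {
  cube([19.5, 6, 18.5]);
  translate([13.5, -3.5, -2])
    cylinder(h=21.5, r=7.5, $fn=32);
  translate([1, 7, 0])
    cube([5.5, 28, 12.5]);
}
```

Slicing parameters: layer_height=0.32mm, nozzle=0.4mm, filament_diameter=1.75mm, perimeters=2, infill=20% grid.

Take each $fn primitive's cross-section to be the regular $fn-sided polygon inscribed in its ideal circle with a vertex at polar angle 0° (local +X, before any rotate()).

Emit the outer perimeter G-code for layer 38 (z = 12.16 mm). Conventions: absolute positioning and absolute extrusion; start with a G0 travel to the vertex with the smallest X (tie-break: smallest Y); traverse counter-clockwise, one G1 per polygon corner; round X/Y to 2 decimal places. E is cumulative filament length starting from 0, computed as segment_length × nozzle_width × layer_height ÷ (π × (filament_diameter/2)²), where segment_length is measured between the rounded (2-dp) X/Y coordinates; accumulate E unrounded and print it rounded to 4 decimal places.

G0 X0.00 Y0.00 Z12.16
G1 X6.91 Y0.00 E0.3677
G1 X7.26 Y0.67 E0.4080
G1 X8.20 Y1.80 E0.4862
G1 X9.33 Y2.74 E0.5644
G1 X10.63 Y3.43 E0.6427
G1 X12.04 Y3.86 E0.7212
G1 X13.50 Y4.00 E0.7992
G1 X14.96 Y3.86 E0.8773
G1 X16.37 Y3.43 E0.9557
G1 X17.67 Y2.74 E1.0340
G1 X18.80 Y1.80 E1.1123
G1 X19.50 Y0.95 E1.1709
G1 X19.50 Y6.00 E1.4396
G1 X0.00 Y6.00 E2.4773
G1 X0.00 Y0.00 E2.7966

At z = 12.16 mm: the cube (footprint 19.5×6) is included at this height; the r=7.5 cylinder at (13.5, -3.5) contributes a regular 32-gon of circumradius 7.5; the 5.5×28 cube at (1, 7) contributes its full rectangle; After the difference (first − rest): starting from the 19.5×6 cube, the r=7.5 cylinder at (13.5, -3.5) partially overlaps it — only the 37.13 mm² overlap (of its 175.58 mm²) is removed, clipping the outline; the 5.5×28 cube at (1, 7) misses the remaining region (no effect) — 1 connected region. The outline is a single polygon with 15 vertices. Extrusion per mm of travel: 0.4 × 0.32 / (π × 0.875²) = 0.053216. Accumulating E over each segment gives final E = 2.7966.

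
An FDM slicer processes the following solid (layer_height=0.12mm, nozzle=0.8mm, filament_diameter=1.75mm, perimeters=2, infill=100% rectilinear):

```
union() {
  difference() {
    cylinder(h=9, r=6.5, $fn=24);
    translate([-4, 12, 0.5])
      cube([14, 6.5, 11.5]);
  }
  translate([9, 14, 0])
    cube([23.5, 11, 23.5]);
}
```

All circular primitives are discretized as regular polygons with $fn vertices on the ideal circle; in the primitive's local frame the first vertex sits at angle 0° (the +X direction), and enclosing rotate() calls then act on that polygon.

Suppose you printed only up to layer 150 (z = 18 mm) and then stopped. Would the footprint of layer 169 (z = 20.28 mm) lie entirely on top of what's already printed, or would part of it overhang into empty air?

Compare the two slices. At z = 18: the cylinder is not intersected at this z (z outside [0, 9]); the cube at (-4, 12) is absent (z outside [0.5, 12]); Taking the first minus the rest: the first operand is absent here, so nothing remains; the cube at (9, 14) (footprint 23.5×11) is included at this height (area 258.50 mm²); Merging all regions: only the 23.5×11 cube at (9, 14) is present, so the union is just that shape — area = 258.50 mm². At z = 20.28: the cylinder is absent (z outside [0, 9]); the cube at (-4, 12) is not intersected at this z (z outside [0.5, 12]); After the difference (first − rest): the first operand is absent here, so nothing remains; the cube at (9, 14) is present — its section is the full 23.5×11 rectangle (area 258.50 mm²); Merging all regions: only the 23.5×11 cube at (9, 14) is present, so the union is just that shape — area = 258.50 mm². Checking containment: the cross-section at z = 20.28 is a subset of the cross-section at z = 18.

entirely on top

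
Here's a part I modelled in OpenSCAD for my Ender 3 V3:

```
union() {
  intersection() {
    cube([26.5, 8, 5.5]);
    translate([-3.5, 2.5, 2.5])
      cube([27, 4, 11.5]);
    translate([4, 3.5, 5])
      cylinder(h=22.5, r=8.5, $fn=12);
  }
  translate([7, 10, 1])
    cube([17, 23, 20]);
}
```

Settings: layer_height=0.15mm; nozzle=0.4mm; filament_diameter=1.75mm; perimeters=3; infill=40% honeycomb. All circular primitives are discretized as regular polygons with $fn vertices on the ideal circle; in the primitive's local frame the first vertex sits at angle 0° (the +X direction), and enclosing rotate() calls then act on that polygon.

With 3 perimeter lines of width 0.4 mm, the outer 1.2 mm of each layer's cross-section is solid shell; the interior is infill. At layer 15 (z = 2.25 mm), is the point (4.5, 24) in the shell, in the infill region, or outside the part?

outside

At z = 2.25 mm: the 26.5×8 cube contributes its full rectangle; the cube at (-3.5, 2.5) is absent (z outside [2.5, 14]); the cylinder at (4, 3.5) is absent (z outside [5, 27.5]); After intersecting: at least one operand is absent at this height, so nothing remains; the cube at (7, 10) is present — its section is the full 17×23 rectangle; Taking the union: only the 17×23 cube at (7, 10) is present, so the union is just that shape — 1 connected region. Overall, the cross-section is a single solid region. The nearest boundary edge runs (7.00, 33.00)→(7.00, 10.00); distance from the point to it = 2.50 mm. The point is not inside any of the regions above, so it lies outside the cross-section (2.50 mm from the nearest boundary).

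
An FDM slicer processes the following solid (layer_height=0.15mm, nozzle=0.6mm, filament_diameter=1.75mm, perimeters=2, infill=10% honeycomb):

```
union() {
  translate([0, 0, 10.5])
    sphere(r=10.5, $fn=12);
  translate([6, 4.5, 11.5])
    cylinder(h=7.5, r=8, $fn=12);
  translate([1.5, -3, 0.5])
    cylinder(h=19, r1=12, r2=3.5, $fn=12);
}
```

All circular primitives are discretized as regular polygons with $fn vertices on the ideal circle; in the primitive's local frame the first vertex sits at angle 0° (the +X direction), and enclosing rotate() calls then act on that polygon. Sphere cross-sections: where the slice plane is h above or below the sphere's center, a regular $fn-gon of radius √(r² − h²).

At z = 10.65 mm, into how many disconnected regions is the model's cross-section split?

At z = 10.65 mm: the r=10.5 sphere contributes a regular 12-gon of circumradius √(10.5²−0.15²) = 10.499; the cylinder at (6, 4.5) is not intersected at this z (z outside [11.5, 19]); the cone at (1.5, -3) contributes a regular 12-gon of circumradius 7.459 (interpolated between r1=12 and r2=3.5 at t=0.534); Combining (union): the regions partially overlap (shared area 164.47 mm²), so overlapping operands fuse into one piece — 1 connected region. The result has 1 disconnected region.

1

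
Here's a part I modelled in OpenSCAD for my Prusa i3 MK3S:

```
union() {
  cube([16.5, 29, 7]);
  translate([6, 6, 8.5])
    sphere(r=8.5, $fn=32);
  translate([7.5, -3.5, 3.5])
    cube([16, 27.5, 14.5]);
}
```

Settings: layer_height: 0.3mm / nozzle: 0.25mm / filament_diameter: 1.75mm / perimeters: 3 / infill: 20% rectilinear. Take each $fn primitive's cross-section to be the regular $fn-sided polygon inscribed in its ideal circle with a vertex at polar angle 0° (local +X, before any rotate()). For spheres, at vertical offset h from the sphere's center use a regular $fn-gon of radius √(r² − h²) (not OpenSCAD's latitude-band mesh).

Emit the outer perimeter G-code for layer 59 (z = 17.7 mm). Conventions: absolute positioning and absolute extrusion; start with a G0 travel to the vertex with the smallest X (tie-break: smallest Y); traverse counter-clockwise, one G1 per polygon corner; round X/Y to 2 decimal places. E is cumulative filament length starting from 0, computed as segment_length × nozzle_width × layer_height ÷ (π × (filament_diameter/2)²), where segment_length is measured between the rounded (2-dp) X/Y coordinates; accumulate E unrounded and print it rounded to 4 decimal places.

At z = 17.7 mm: the cube is absent (z outside [0, 7]); the sphere at (6, 6) is absent (|z−center|=9.200 > r=8.5); the cube at (7.5, -3.5) is present — its section is the full 16×27.5 rectangle; Taking the union: only the 16×27.5 cube at (7.5, -3.5) is present, so the union is just that shape — 1 connected region. The outline is a single polygon with 4 vertices. Extrusion per mm of travel: 0.25 × 0.3 / (π × 0.875²) = 0.031181. Accumulating E over each segment gives final E = 2.7128.

G0 X7.50 Y-3.50 Z17.70
G1 X23.50 Y-3.50 E0.4989
G1 X23.50 Y24.00 E1.3564
G1 X7.50 Y24.00 E1.8553
G1 X7.50 Y-3.50 E2.7128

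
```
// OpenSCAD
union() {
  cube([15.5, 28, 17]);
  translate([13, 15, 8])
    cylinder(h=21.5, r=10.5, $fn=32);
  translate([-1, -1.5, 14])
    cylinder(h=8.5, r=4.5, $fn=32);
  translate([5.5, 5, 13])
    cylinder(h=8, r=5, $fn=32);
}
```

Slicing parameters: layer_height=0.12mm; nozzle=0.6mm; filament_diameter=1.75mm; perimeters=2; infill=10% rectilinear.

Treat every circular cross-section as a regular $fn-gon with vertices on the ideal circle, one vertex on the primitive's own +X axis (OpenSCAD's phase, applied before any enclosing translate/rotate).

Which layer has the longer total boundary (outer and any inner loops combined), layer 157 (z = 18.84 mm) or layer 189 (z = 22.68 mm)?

Layer 157 (z = 18.84): the cube does not reach this height (z outside [0, 17]); the cylinder at (13, 15): section is a regular 32-gon, circumradius r=10.5 (perimeter = 2·32·10.500·sin(180°/32) = 65.87 mm); the cylinder at (-1, -1.5): section is a regular 32-gon, circumradius r=4.5 (perimeter = 2·32·4.500·sin(180°/32) = 28.23 mm); the r=5 cylinder at (5.5, 5) contributes a regular 32-gon of circumradius 5 (perimeter = 2·32·5.000·sin(180°/32) = 31.37 mm); Taking the union: the regions partially overlap (shared area 17.12 mm²), so the edge portions inside another operand are dropped and the merged outline is re-measured after clipping — boundary = 102.92 mm. So its perimeter = 102.92 mm. Layer 189 (z = 22.68): the cube is not intersected at this z (z outside [0, 17]); the r=10.5 cylinder at (13, 15) gives a regular 32-gon of circumradius 10.5 (constant along its height) (perimeter = 2·32·10.500·sin(180°/32) = 65.87 mm); the cylinder at (-1, -1.5) is not intersected at this z (z outside [14, 22.5]); the cylinder at (5.5, 5) is not intersected at this z (z outside [13, 21]); Combining (union): only the r=10.5 cylinder at (13, 15) is present, so the union is just that shape — boundary = 65.87 mm. So its perimeter = 65.87 mm. Layer 157 is larger (102.92 vs 65.87 mm).

layer 157 (z = 18.84 mm)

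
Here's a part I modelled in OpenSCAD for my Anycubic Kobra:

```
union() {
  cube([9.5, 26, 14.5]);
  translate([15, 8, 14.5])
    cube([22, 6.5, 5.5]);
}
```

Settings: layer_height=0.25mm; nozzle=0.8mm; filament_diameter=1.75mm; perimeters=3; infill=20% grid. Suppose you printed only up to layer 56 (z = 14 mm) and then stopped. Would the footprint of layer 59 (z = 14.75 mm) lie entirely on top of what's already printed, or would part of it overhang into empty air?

part overhangs

Compare the two slices. At z = 14: the cube is present — its section is the full 9.5×26 rectangle (area 247.00 mm²); the cube at (15, 8) is absent (z outside [14.5, 20]); Merging all regions: only the 9.5×26 cube is present, so the union is just that shape — area = 247.00 mm². At z = 14.75: the cube does not reach this height (z outside [0, 14.5]); the cube at (15, 8) (footprint 22×6.5) is included at this height (area 143.00 mm²); Merging all regions: only the 22×6.5 cube at (15, 8) is present, so the union is just that shape — area = 143.00 mm². Checking containment: at z = 14.75 the cross-section extends beyond the z = 14 cross-section by about 143.00 mm².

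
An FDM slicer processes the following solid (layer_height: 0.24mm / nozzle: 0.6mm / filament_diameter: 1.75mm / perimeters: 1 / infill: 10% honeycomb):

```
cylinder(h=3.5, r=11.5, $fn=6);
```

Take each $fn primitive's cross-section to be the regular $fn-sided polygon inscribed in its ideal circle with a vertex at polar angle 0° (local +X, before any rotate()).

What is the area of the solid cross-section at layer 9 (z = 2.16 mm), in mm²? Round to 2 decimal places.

343.60 mm²

At z = 2.16 mm: the r=11.5 cylinder gives a regular 6-gon of circumradius 11.5 (constant along its height) (area = (6/2)·11.500²·sin(360°/6) = 343.60 mm²). Overall, the cross-section is a single solid region. Net area = 343.60 mm².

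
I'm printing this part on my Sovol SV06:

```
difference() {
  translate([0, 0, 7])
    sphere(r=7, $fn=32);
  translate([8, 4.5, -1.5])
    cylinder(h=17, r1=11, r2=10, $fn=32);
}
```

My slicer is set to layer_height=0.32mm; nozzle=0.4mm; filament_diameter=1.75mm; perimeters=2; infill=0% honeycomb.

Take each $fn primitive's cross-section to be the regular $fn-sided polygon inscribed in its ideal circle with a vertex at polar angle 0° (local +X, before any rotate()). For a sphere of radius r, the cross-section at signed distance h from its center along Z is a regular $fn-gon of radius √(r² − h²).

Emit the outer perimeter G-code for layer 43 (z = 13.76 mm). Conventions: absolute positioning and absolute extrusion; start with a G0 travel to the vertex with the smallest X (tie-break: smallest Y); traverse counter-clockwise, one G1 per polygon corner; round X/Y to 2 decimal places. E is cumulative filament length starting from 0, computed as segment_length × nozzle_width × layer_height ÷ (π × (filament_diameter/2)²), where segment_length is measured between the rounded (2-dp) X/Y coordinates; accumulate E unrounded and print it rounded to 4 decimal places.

At z = 13.76 mm: the sphere: section is a regular 32-gon, circumradius = √(r²−h²) = √(7²−6.76²) = 1.817; the cone at (8, 4.5): at t=0.898 of its height the radius interpolates to r₁+(r₂−r₁)t = 10.102, giving a regular 32-gon of that circumradius; Taking the first minus the rest: starting from the r=7 sphere, the cone at (8, 4.5) partially overlaps it — only the 8.12 mm² overlap (of its 318.57 mm²) is removed, clipping the outline — 1 connected region. The outline is a single polygon with 16 vertices. Extrusion per mm of travel: 0.4 × 0.32 / (π × 0.875²) = 0.053216. Accumulating E over each segment gives final E = 0.3988.

G0 X-1.82 Y0.00 Z13.76
G1 X-1.78 Y-0.35 E0.0187
G1 X-1.68 Y-0.70 E0.0381
G1 X-1.51 Y-1.01 E0.0569
G1 X-1.28 Y-1.28 E0.0758
G1 X-1.01 Y-1.51 E0.0947
G1 X-0.70 Y-1.68 E0.1135
G1 X-0.35 Y-1.78 E0.1329
G1 X0.00 Y-1.82 E0.1516
G1 X0.17 Y-1.80 E0.1607
G1 X-0.40 Y-1.11 E0.2084
G1 X-1.33 Y0.63 E0.3133
G1 X-1.46 Y1.07 E0.3378
G1 X-1.51 Y1.01 E0.3419
G1 X-1.68 Y0.70 E0.3607
G1 X-1.78 Y0.35 E0.3801
G1 X-1.82 Y0.00 E0.3988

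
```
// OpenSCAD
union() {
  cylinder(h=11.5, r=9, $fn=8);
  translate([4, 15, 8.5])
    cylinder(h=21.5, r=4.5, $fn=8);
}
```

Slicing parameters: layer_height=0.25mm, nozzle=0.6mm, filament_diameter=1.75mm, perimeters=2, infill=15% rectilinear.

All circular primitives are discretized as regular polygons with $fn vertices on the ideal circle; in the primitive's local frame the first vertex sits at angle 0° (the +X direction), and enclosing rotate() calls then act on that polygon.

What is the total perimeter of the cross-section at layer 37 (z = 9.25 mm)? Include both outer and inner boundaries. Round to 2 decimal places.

At z = 9.25 mm: the r=9 cylinder gives a regular 8-gon of circumradius 9 (constant along its height) (perimeter = 2·8·9.000·sin(180°/8) = 55.11 mm); the cylinder at (4, 15): section is a regular 8-gon, circumradius r=4.5 (perimeter = 2·8·4.500·sin(180°/8) = 27.55 mm); Taking the union: the 2 present regions are separate (no shared area or edge), so areas and boundary lengths simply add and each stays a separate island — boundary = 82.66 mm. Overall, the cross-section has 2 separate islands. Total boundary length (outer) = 82.66 mm.

82.66 mm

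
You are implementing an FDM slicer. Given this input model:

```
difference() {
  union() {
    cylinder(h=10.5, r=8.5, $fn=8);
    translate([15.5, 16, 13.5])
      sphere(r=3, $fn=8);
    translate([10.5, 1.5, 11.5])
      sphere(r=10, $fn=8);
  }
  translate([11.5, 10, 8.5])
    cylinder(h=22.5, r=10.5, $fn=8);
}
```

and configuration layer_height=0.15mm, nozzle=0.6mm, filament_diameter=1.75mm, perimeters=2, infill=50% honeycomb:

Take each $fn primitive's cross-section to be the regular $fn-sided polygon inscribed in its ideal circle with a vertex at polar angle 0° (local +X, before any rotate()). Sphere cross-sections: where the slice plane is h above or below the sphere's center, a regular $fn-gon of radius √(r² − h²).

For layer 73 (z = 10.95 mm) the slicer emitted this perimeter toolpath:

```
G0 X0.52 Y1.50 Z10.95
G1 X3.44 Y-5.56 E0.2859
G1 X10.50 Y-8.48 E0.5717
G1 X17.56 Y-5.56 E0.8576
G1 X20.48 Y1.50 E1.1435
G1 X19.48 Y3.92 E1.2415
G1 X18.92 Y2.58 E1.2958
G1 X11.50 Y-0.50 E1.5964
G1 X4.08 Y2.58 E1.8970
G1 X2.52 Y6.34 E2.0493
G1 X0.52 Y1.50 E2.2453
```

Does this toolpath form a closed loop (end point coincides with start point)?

Start point (G0): (0.52, 1.50). End point (last G1): the path returns to the start — closed.

yes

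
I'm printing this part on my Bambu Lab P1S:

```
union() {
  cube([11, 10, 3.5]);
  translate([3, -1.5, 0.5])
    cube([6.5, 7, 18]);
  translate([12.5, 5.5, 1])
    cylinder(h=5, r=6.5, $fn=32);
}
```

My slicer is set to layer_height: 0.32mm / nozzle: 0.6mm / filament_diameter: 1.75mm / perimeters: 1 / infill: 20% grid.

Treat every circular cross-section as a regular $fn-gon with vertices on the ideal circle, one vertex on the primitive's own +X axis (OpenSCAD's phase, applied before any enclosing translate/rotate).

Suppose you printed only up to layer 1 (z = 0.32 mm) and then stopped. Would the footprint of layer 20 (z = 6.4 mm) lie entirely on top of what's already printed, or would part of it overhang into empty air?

Compare the two slices. At z = 0.32: the 11×10 cube contributes its full rectangle (area 110.00 mm²); the cube at (3, -1.5) does not reach this height (z outside [0.5, 18.5]); the cylinder at (12.5, 5.5) is not intersected at this z (z outside [1, 6]); Taking the union: only the 11×10 cube is present, so the union is just that shape — area = 110.00 mm². At z = 6.4: the cube is absent (z outside [0, 3.5]); the cube at (3, -1.5) is present — its section is the full 6.5×7 rectangle (area 45.50 mm²); the cylinder at (12.5, 5.5) does not reach this height (z outside [1, 6]); Combining (union): only the 6.5×7 cube at (3, -1.5) is present, so the union is just that shape — area = 45.50 mm². Checking containment: at z = 6.4 the cross-section extends beyond the z = 0.32 cross-section by about 9.75 mm².

part overhangs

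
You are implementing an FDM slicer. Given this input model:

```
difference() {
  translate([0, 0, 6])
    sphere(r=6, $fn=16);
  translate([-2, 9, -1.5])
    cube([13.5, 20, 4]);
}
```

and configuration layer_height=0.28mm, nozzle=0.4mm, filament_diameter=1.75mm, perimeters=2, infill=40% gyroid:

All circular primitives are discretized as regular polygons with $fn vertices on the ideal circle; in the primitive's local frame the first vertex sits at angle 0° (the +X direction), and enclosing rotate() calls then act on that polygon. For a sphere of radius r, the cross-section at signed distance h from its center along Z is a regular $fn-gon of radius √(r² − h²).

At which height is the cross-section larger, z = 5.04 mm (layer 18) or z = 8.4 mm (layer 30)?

Layer 18 (z = 5.04): the sphere: section is a regular 16-gon, circumradius = √(r²−h²) = √(6²−0.96²) = 5.923 (area = (16/2)·5.923²·sin(360°/16) = 107.39 mm²); the cube at (-2, 9) does not reach this height (z outside [-1.5, 2.5]); Subtracting the remaining from the first: none of the subtracted shapes is present at this height, so the r=6 sphere is unchanged — area = 107.39 mm². So its area = 107.39 mm². Layer 30 (z = 8.4): the sphere: section is a regular 16-gon, circumradius = √(r²−h²) = √(6²−2.4²) = 5.499 (area = (16/2)·5.499²·sin(360°/16) = 92.58 mm²); the cube at (-2, 9) is not intersected at this z (z outside [-1.5, 2.5]); Subtracting the remaining from the first: none of the subtracted shapes is present at this height, so the r=6 sphere is unchanged — area = 92.58 mm². So its area = 92.58 mm². Layer 18 is larger (107.39 vs 92.58 mm²).

layer 18 (z = 5.04 mm)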